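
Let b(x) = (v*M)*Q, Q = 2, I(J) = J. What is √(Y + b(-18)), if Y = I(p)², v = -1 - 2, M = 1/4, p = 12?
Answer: √570/2 ≈ 11.937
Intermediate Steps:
M = ¼ ≈ 0.25000
v = -3
b(x) = -3/2 (b(x) = -3*¼*2 = -¾*2 = -3/2)
Y = 144 (Y = 12² = 144)
√(Y + b(-18)) = √(144 - 3/2) = √(285/2) = √570/2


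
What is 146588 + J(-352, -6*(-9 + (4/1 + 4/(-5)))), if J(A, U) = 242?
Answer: 146830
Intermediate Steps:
146588 + J(-352, -6*(-9 + (4/1 + 4/(-5)))) = 146588 + 242 = 146830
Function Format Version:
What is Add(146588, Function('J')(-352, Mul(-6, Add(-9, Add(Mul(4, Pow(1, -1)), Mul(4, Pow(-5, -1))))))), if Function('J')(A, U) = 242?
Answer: 146830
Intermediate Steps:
Add(146588, Function('J')(-352, Mul(-6, Add(-9, Add(Mul(4, Pow(1, -1)), Mul(4, Pow(-5, -1))))))) = Add(146588, 242) = 146830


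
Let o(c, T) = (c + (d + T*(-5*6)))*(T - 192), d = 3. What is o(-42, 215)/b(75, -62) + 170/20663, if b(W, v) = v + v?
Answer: 3083911841/2562212 ≈ 1203.6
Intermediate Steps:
o(c, T) = (-192 + T)*(3 + c - 30*T) (o(c, T) = (c + (3 + T*(-5*6)))*(T - 192) = (c + (3 + T*(-30)))*(-192 + T) = (c + (3 - 30*T))*(-192 + T) = (3 + c - 30*T)*(-192 + T) = (-192 + T)*(3 + c - 30*T))
b(W, v) = 2*v
o(-42, 215)/b(75, -62) + 170/20663 = (-576 - 192*(-42) - 30*215² + 5763*215 + 215*(-42))/((2*(-62))) + 170/20663 = (-576 + 8064 - 30*46225 + 1239045 - 9030)/(-124) + 170*(1/20663) = (-576 + 8064 - 1386750 + 1239045 - 9030)*(-1/124) + 170/20663 = -149247*(-1/124) + 170/20663 = 149247/124 + 170/20663 = 3083911841/2562212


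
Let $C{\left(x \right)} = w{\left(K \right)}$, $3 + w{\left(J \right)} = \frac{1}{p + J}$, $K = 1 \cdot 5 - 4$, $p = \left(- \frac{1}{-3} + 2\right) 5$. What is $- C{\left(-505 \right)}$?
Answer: $\frac{111}{38} \approx 2.9211$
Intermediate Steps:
$p = \frac{35}{3}$ ($p = \left(\left(-1\right) \left(- \frac{1}{3}\right) + 2\right) 5 = \left(\frac{1}{3} + 2\right) 5 = \frac{7}{3} \cdot 5 = \frac{35}{3} \approx 11.667$)
$K = 1$ ($K = 5 - 4 = 1$)
$w{\left(J \right)} = -3 + \frac{1}{\frac{35}{3} + J}$
$C{\left(x \right)} = - \frac{111}{38}$ ($C{\left(x \right)} = \frac{3 \left(-34 - 3\right)}{35 + 3 \cdot 1} = \frac{3 \left(-34 - 3\right)}{35 + 3} = 3 \cdot \frac{1}{38} \left(-37\right) = - \frac{111}{38}$)
$- C{\left(-505 \right)} = \left(-1\right) \left(- \frac{111}{38}\right) = \frac{111}{38}$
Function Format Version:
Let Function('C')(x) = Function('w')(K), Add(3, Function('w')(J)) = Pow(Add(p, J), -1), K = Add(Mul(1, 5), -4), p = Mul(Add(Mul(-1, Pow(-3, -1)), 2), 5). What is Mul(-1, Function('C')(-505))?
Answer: Rational(111, 38) ≈ 2.9211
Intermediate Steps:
p = Rational(35, 3) (p = Mul(Add(Mul(-1, Rational(-1, 3)), 2), 5) = Mul(Add(Rational(1, 3), 2), 5) = Mul(Rational(7, 3), 5) = Rational(35, 3) ≈ 11.667)
K = 1 (K = Add(5, -4) = 1)
Function('w')(J) = Add(-3, Pow(Add(Rational(35, 3), J), -1))
Function('C')(x) = Rational(-111, 38) (Function('C')(x) = Mul(3, Pow(Add(35, Mul(3, 1)), -1), Add(-34, Mul(-3, 1))) = Mul(3, Pow(Add(35, 3), -1), Add(-34, -3)) = Mul(3, Pow(38, -1), -37) = Mul(3, Rational(1, 38), -37) = Rational(-111, 38))
Mul(-1, Function('C')(-505)) = Mul(-1, Rational(-111, 38)) = Rational(111, 38)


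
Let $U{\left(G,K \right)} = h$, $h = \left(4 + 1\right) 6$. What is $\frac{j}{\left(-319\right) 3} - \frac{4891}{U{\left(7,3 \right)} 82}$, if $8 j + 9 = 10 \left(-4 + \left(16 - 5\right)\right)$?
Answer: $- \frac{1044321}{523160} \approx -1.9962$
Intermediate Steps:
$h = 30$ ($h = 5 \cdot 6 = 30$)
$j = \frac{61}{8}$ ($j = - \frac{9}{8} + \frac{10 \left(-4 + \left(16 - 5\right)\right)}{8} = - \frac{9}{8} + \frac{10 \left(-4 + 11\right)}{8} = - \frac{9}{8} + \frac{10 \cdot 7}{8} = - \frac{9}{8} + \frac{1}{8} \cdot 70 = - \frac{9}{8} + \frac{35}{4} = \frac{61}{8} \approx 7.625$)
$U{\left(G,K \right)} = 30$
$\frac{j}{\left(-319\right) 3} - \frac{4891}{U{\left(7,3 \right)} 82} = \frac{61}{8 \left(\left(-319\right) 3\right)} - \frac{4891}{30 \cdot 82} = \frac{61}{8 \left(-957\right)} - \frac{4891}{2460} = \frac{61}{8} \left(- \frac{1}{957}\right) - \frac{4891}{2460} = - \frac{61}{7656} - \frac{4891}{2460} = - \frac{1044321}{523160}$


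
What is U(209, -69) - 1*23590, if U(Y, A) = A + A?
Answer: -23728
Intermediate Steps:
U(Y, A) = 2*A
U(209, -69) - 1*23590 = 2*(-69) - 1*23590 = -138 - 23590 = -23728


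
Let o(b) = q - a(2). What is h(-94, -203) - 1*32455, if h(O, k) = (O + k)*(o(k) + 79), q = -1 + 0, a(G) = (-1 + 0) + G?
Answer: -55324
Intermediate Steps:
a(G) = -1 + G
q = -1
o(b) = -2 (o(b) = -1 - (-1 + 2) = -1 - 1*1 = -1 - 1 = -2)
h(O, k) = 77*O + 77*k (h(O, k) = (O + k)*(-2 + 79) = (O + k)*77 = 77*O + 77*k)
h(-94, -203) - 1*32455 = (77*(-94) + 77*(-203)) - 1*32455 = (-7238 - 15631) - 32455 = -22869 - 32455 = -55324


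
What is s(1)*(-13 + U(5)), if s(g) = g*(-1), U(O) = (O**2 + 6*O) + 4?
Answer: -46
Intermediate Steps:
U(O) = 4 + O**2 + 6*O
s(g) = -g
s(1)*(-13 + U(5)) = (-1*1)*(-13 + (4 + 5**2 + 6*5)) = -(-13 + (4 + 25 + 30)) = -(-13 + 59) = -1*46 = -46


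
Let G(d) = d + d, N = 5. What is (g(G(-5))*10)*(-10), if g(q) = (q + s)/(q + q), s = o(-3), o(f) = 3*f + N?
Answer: -70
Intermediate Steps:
o(f) = 5 + 3*f (o(f) = 3*f + 5 = 5 + 3*f)
s = -4 (s = 5 + 3*(-3) = 5 - 9 = -4)
G(d) = 2*d
g(q) = (-4 + q)/(2*q) (g(q) = (q - 4)/(q + q) = (-4 + q)/((2*q)) = (-4 + q)*(1/(2*q)) = (-4 + q)/(2*q))
(g(G(-5))*10)*(-10) = (((-4 + 2*(-5))/(2*((2*(-5)))))*10)*(-10) = (((½)*(-4 - 10)/(-10))*10)*(-10) = (((½)*(-⅒)*(-14))*10)*(-10) = ((7/10)*10)*(-10) = 7*(-10) = -70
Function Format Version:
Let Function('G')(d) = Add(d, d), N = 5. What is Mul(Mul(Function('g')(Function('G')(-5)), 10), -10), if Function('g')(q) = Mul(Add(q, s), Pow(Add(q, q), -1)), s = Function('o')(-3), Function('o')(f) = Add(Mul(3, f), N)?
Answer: -70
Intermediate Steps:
Function('o')(f) = Add(5, Mul(3, f)) (Function('o')(f) = Add(Mul(3, f), 5) = Add(5, Mul(3, f)))
s = -4 (s = Add(5, Mul(3, -3)) = Add(5, -9) = -4)
Function('G')(d) = Mul(2, d)
Function('g')(q) = Mul(Rational(1, 2), Pow(q, -1), Add(-4, q)) (Function('g')(q) = Mul(Add(q, -4), Pow(Add(q, q), -1)) = Mul(Add(-4, q), Pow(Mul(2, q), -1)) = Mul(Add(-4, q), Mul(Rational(1, 2), Pow(q, -1))) = Mul(Rational(1, 2), Pow(q, -1), Add(-4, q)))
Mul(Mul(Function('g')(Function('G')(-5)), 10), -10) = Mul(Mul(Mul(Rational(1, 2), Pow(Mul(2, -5), -1), Add(-4, Mul(2, -5))), 10), -10) = Mul(Mul(Mul(Rational(1, 2), Pow(-10, -1), Add(-4, -10)), 10), -10) = Mul(Mul(Mul(Rational(1, 2), Rational(-1, 10), -14), 10), -10) = Mul(Mul(Rational(7, 10), 10), -10) = Mul(7, -10) = -70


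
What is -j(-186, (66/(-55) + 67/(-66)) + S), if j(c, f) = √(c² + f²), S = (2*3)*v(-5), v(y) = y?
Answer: -√3880522561/330 ≈ -188.77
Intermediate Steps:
S = -30 (S = (2*3)*(-5) = 6*(-5) = -30)
-j(-186, (66/(-55) + 67/(-66)) + S) = -√((-186)² + ((66/(-55) + 67/(-66)) - 30)²) = -√(34596 + ((66*(-1/55) + 67*(-1/66)) - 30)²) = -√(34596 + ((-6/5 - 67/66) - 30)²) = -√(34596 + (-731/330 - 30)²) = -√(34596 + (-10631/330)²) = -√(34596 + 113018161/108900) = -√(3880522561/108900) = -√3880522561/330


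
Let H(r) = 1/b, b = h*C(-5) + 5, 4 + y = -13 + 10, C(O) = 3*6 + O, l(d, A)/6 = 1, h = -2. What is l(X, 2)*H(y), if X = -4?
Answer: -2/7 ≈ -0.28571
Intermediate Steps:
l(d, A) = 6 (l(d, A) = 6*1 = 6)
C(O) = 18 + O
y = -7 (y = -4 + (-13 + 10) = -4 - 3 = -7)
b = -21 (b = -2*(18 - 5) + 5 = -2*13 + 5 = -26 + 5 = -21)
H(r) = -1/21 (H(r) = 1/(-21) = -1/21)
l(X, 2)*H(y) = 6*(-1/21) = -2/7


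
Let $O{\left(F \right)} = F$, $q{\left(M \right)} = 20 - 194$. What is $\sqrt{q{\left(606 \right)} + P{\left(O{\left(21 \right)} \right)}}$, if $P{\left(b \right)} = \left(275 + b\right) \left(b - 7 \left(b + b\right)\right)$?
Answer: $3 i \sqrt{8998} \approx 284.57 i$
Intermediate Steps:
$q{\left(M \right)} = -174$
$P{\left(b \right)} = - 13 b \left(275 + b\right)$ ($P{\left(b \right)} = \left(275 + b\right) \left(b - 7 \cdot 2 b\right) = \left(275 + b\right) \left(b - 14 b\right) = \left(275 + b\right) \left(- 13 b\right) = - 13 b \left(275 + b\right)$)
$\sqrt{q{\left(606 \right)} + P{\left(O{\left(21 \right)} \right)}} = \sqrt{-174 - 273 \left(275 + 21\right)} = \sqrt{-174 - 273 \cdot 296} = \sqrt{-174 - 80808} = \sqrt{-80982} = 3 i \sqrt{8998}$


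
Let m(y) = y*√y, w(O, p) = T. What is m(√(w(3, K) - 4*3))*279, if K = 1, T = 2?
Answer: 279*10^(¾)*I^(3/2) ≈ -1109.4 + 1109.4*I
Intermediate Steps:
w(O, p) = 2
m(y) = y^(3/2)
m(√(w(3, K) - 4*3))*279 = (√(2 - 4*3))^(3/2)*279 = (√(2 - 12))^(3/2)*279 = (√(-10))^(3/2)*279 = (I*√10)^(3/2)*279 = (10^(¾)*I^(3/2))*279 = 279*10^(¾)*I^(3/2)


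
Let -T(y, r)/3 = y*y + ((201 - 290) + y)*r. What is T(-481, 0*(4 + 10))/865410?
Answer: -17797/22190 ≈ -0.80203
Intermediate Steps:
T(y, r) = -3*y² - 3*r*(-89 + y) (T(y, r) = -3*(y*y + ((201 - 290) + y)*r) = -3*(y² + (-89 + y)*r) = -3*(y² + r*(-89 + y)) = -3*y² - 3*r*(-89 + y))
T(-481, 0*(4 + 10))/865410 = (-3*(-481)² + 267*(0*(4 + 10)) - 3*0*(4 + 10)*(-481))/865410 = (-3*231361 + 267*(0*14) - 3*0*14*(-481))*(1/865410) = (-694083 + 267*0 - 3*0*(-481))*(1/865410) = (-694083 + 0 + 0)*(1/865410) = -694083*1/865410 = -17797/22190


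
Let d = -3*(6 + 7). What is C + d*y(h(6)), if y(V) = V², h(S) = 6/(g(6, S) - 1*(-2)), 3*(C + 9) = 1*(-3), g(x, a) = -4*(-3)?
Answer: -841/49 ≈ -17.163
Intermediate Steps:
g(x, a) = 12
d = -39 (d = -3*13 = -39)
C = -10 (C = -9 + (1*(-3))/3 = -9 + (⅓)*(-3) = -9 - 1 = -10)
h(S) = 3/7 (h(S) = 6/(12 - 1*(-2)) = 6/(12 + 2) = 6/14 = 6*(1/14) = 3/7)
C + d*y(h(6)) = -10 - 39*(3/7)² = -10 - 39*9/49 = -10 - 351/49 = -841/49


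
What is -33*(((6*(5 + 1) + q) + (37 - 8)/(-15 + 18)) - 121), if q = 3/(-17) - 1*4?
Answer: 44605/17 ≈ 2623.8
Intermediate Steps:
q = -71/17 (q = 3*(-1/17) - 4 = -3/17 - 4 = -71/17 ≈ -4.1765)
-33*(((6*(5 + 1) + q) + (37 - 8)/(-15 + 18)) - 121) = -33*(((6*(5 + 1) - 71/17) + (37 - 8)/(-15 + 18)) - 121) = -33*(((6*6 - 71/17) + 29/3) - 121) = -33*(((36 - 71/17) + 29*(⅓)) - 121) = -33*((541/17 + 29/3) - 121) = -33*(2116/51 - 121) = -33*(-4055/51) = 44605/17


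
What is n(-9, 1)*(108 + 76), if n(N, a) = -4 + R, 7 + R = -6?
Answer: -3128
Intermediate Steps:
R = -13 (R = -7 - 6 = -13)
n(N, a) = -17 (n(N, a) = -4 - 13 = -17)
n(-9, 1)*(108 + 76) = -17*(108 + 76) = -17*184 = -3128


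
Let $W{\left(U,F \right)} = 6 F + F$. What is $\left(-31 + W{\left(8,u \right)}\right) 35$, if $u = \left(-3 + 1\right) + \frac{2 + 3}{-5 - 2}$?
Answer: $-1750$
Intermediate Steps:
$u = - \frac{19}{7}$ ($u = -2 + \frac{5}{-7} = -2 + 5 \left(- \frac{1}{7}\right) = -2 - \frac{5}{7} = - \frac{19}{7} \approx -2.7143$)
$W{\left(U,F \right)} = 7 F$
$\left(-31 + W{\left(8,u \right)}\right) 35 = \left(-31 + 7 \left(- \frac{19}{7}\right)\right) 35 = \left(-31 - 19\right) 35 = \left(-50\right) 35 = -1750$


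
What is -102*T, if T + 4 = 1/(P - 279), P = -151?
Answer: 87771/215 ≈ 408.24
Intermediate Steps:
T = -1721/430 (T = -4 + 1/(-151 - 279) = -4 + 1/(-430) = -4 - 1/430 = -1721/430 ≈ -4.0023)
-102*T = -102*(-1721/430) = 87771/215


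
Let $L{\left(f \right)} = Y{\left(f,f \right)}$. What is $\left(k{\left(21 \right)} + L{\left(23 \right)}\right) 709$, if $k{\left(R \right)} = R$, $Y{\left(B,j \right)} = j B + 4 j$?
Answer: $455178$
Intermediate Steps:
$Y{\left(B,j \right)} = 4 j + B j$ ($Y{\left(B,j \right)} = B j + 4 j = 4 j + B j$)
$L{\left(f \right)} = f \left(4 + f\right)$
$\left(k{\left(21 \right)} + L{\left(23 \right)}\right) 709 = \left(21 + 23 \left(4 + 23\right)\right) 709 = \left(21 + 23 \cdot 27\right) 709 = \left(21 + 621\right) 709 = 642 \cdot 709 = 455178$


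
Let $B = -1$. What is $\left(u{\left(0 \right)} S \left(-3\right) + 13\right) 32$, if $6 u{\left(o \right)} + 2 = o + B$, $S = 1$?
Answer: $464$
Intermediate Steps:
$u{\left(o \right)} = - \frac{1}{2} + \frac{o}{6}$ ($u{\left(o \right)} = - \frac{1}{3} + \frac{o - 1}{6} = - \frac{1}{3} + \frac{-1 + o}{6} = - \frac{1}{3} + \left(- \frac{1}{6} + \frac{o}{6}\right) = - \frac{1}{2} + \frac{o}{6}$)
$\left(u{\left(0 \right)} S \left(-3\right) + 13\right) 32 = \left(\left(- \frac{1}{2} + \frac{1}{6} \cdot 0\right) 1 \left(-3\right) + 13\right) 32 = \left(\left(- \frac{1}{2} + 0\right) \left(-3\right) + 13\right) 32 = \left(\left(- \frac{1}{2}\right) \left(-3\right) + 13\right) 32 = \left(\frac{3}{2} + 13\right) 32 = \frac{29}{2} \cdot 32 = 464$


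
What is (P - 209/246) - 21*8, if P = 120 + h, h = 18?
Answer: -7589/246 ≈ -30.850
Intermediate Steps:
P = 138 (P = 120 + 18 = 138)
(P - 209/246) - 21*8 = (138 - 209/246) - 21*8 = (138 - 209*1/246) - 168 = (138 - 209/246) - 168 = 33739/246 - 168 = -7589/246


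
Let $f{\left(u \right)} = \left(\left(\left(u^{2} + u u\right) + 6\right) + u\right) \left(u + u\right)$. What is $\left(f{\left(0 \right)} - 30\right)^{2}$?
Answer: $900$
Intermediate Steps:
$f{\left(u \right)} = 2 u \left(6 + u + 2 u^{2}\right)$ ($f{\left(u \right)} = \left(\left(\left(u^{2} + u^{2}\right) + 6\right) + u\right) 2 u = \left(\left(2 u^{2} + 6\right) + u\right) 2 u = \left(\left(6 + 2 u^{2}\right) + u\right) 2 u = \left(6 + u + 2 u^{2}\right) 2 u = 2 u \left(6 + u + 2 u^{2}\right)$)
$\left(f{\left(0 \right)} - 30\right)^{2} = \left(2 \cdot 0 \left(6 + 0 + 2 \cdot 0^{2}\right) - 30\right)^{2} = \left(2 \cdot 0 \left(6 + 0 + 2 \cdot 0\right) - 30\right)^{2} = \left(2 \cdot 0 \left(6 + 0 + 0\right) - 30\right)^{2} = \left(2 \cdot 0 \cdot 6 - 30\right)^{2} = \left(0 - 30\right)^{2} = \left(-30\right)^{2} = 900$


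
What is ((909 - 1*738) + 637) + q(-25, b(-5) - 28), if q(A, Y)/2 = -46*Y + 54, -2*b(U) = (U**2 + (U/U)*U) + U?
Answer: 4182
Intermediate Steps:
b(U) = -U - U**2/2 (b(U) = -((U**2 + (U/U)*U) + U)/2 = -((U**2 + 1*U) + U)/2 = -((U**2 + U) + U)/2 = -((U + U**2) + U)/2 = -(U**2 + 2*U)/2 = -U - U**2/2)
q(A, Y) = 108 - 92*Y (q(A, Y) = 2*(-46*Y + 54) = 2*(54 - 46*Y) = 108 - 92*Y)
((909 - 1*738) + 637) + q(-25, b(-5) - 28) = ((909 - 1*738) + 637) + (108 - 92*(-1/2*(-5)*(2 - 5) - 28)) = ((909 - 738) + 637) + (108 - 92*(-1/2*(-5)*(-3) - 28)) = (171 + 637) + (108 - 92*(-15/2 - 28)) = 808 + (108 - 92*(-71/2)) = 808 + (108 + 3266) = 808 + 3374 = 4182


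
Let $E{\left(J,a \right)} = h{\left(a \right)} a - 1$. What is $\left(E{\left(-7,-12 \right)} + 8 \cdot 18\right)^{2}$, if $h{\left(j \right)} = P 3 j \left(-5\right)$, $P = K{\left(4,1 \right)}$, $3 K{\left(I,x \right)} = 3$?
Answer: $4068289$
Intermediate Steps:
$K{\left(I,x \right)} = 1$ ($K{\left(I,x \right)} = \frac{1}{3} \cdot 3 = 1$)
$P = 1$
$h{\left(j \right)} = - 15 j$ ($h{\left(j \right)} = 1 \cdot 3 j \left(-5\right) = 1 \left(- 15 j\right) = - 15 j$)
$E{\left(J,a \right)} = -1 - 15 a^{2}$ ($E{\left(J,a \right)} = - 15 a a - 1 = - 15 a^{2} - 1 = -1 - 15 a^{2}$)
$\left(E{\left(-7,-12 \right)} + 8 \cdot 18\right)^{2} = \left(\left(-1 - 15 \left(-12\right)^{2}\right) + 8 \cdot 18\right)^{2} = \left(\left(-1 - 2160\right) + 144\right)^{2} = \left(-2161 + 144\right)^{2} = \left(-2017\right)^{2} = 4068289$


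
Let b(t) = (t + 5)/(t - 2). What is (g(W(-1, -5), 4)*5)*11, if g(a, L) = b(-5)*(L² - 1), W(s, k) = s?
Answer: 0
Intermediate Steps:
b(t) = (5 + t)/(-2 + t)
g(a, L) = 0 (g(a, L) = ((5 - 5)/(-2 - 5))*(L² - 1) = (0/(-7))*(-1 + L²) = (-⅐*0)*(-1 + L²) = 0*(-1 + L²) = 0)
(g(W(-1, -5), 4)*5)*11 = (0*5)*11 = 0*11 = 0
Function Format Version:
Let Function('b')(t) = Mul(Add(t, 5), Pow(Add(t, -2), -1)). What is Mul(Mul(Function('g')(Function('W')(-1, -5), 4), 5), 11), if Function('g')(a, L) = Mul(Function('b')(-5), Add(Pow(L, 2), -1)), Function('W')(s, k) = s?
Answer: 0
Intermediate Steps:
Function('b')(t) = Mul(Pow(Add(-2, t), -1), Add(5, t)) (Function('b')(t) = Mul(Add(5, t), Pow(Add(-2, t), -1)) = Mul(Pow(Add(-2, t), -1), Add(5, t)))
Function('g')(a, L) = 0 (Function('g')(a, L) = Mul(Mul(Pow(Add(-2, -5), -1), Add(5, -5)), Add(Pow(L, 2), -1)) = Mul(Mul(Pow(-7, -1), 0), Add(-1, Pow(L, 2))) = Mul(Mul(Rational(-1, 7), 0), Add(-1, Pow(L, 2))) = Mul(0, Add(-1, Pow(L, 2))) = 0)
Mul(Mul(Function('g')(Function('W')(-1, -5), 4), 5), 11) = Mul(Mul(0, 5), 11) = Mul(0, 11) = 0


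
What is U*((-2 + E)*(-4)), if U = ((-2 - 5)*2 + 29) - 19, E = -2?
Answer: -64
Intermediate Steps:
U = -4 (U = (-7*2 + 29) - 19 = (-14 + 29) - 19 = 15 - 19 = -4)
U*((-2 + E)*(-4)) = -4*(-2 - 2)*(-4) = -(-16)*(-4) = -4*16 = -64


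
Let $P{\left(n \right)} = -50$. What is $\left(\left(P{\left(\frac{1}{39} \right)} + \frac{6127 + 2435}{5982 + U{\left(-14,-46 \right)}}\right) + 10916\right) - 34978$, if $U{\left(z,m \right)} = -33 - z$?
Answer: $- \frac{143771294}{5963} \approx -24111.0$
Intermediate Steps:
$\left(\left(P{\left(\frac{1}{39} \right)} + \frac{6127 + 2435}{5982 + U{\left(-14,-46 \right)}}\right) + 10916\right) - 34978 = \left(\left(-50 + \frac{6127 + 2435}{5982 - 19}\right) + 10916\right) - 34978 = \left(\left(-50 + \frac{8562}{5982 + \left(-33 + 14\right)}\right) + 10916\right) - 34978 = \left(\left(-50 + \frac{8562}{5982 - 19}\right) + 10916\right) - 34978 = \left(\left(-50 + \frac{8562}{5963}\right) + 10916\right) - 34978 = \left(- \frac{289588}{5963} + 10916\right) - 34978 = \frac{64802520}{5963} - 34978 = - \frac{143771294}{5963}$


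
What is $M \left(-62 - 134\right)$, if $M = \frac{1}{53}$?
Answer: $- \frac{196}{53} \approx -3.6981$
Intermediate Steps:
$M = \frac{1}{53} \approx 0.018868$
$M \left(-62 - 134\right) = \frac{-62 - 134}{53} = \frac{1}{53} \left(-196\right) = - \frac{196}{53}$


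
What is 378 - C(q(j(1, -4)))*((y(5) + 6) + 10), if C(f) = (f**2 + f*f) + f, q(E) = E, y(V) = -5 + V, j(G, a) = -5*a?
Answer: -12742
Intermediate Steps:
C(f) = f + 2*f**2 (C(f) = (f**2 + f**2) + f = 2*f**2 + f = f + 2*f**2)
378 - C(q(j(1, -4)))*((y(5) + 6) + 10) = 378 - (-5*(-4))*(1 + 2*(-5*(-4)))*(((-5 + 5) + 6) + 10) = 378 - 20*(1 + 2*20)*((0 + 6) + 10) = 378 - 20*(1 + 40)*(6 + 10) = 378 - 20*41*16 = 378 - 820*16 = 378 - 1*13120 = 378 - 13120 = -12742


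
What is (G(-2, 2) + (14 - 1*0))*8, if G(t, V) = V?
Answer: 128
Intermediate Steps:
(G(-2, 2) + (14 - 1*0))*8 = (2 + (14 - 1*0))*8 = (2 + (14 + 0))*8 = (2 + 14)*8 = 16*8 = 128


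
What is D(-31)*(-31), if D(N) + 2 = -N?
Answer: -899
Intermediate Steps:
D(N) = -2 - N
D(-31)*(-31) = (-2 - 1*(-31))*(-31) = (-2 + 31)*(-31) = 29*(-31) = -899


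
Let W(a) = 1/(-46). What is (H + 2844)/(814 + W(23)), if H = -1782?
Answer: 16284/12481 ≈ 1.3047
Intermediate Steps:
W(a) = -1/46
(H + 2844)/(814 + W(23)) = (-1782 + 2844)/(814 - 1/46) = 1062/(37443/46) = 1062*(46/37443) = 16284/12481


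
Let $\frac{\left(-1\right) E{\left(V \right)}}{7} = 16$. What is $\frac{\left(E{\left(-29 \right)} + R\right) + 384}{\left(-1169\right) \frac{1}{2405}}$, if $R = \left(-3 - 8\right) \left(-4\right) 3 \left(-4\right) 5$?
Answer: $\frac{5695040}{1169} \approx 4871.7$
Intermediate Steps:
$E{\left(V \right)} = -112$ ($E{\left(V \right)} = \left(-7\right) 16 = -112$)
$R = -2640$ ($R = \left(-3 - 8\right) \left(\left(-12\right) \left(-4\right)\right) 5 = \left(-11\right) 48 \cdot 5 = \left(-528\right) 5 = -2640$)
$\frac{\left(E{\left(-29 \right)} + R\right) + 384}{\left(-1169\right) \frac{1}{2405}} = \frac{\left(-112 - 2640\right) + 384}{\left(-1169\right) \frac{1}{2405}} = \frac{-2752 + 384}{\left(-1169\right) \frac{1}{2405}} = - \frac{2368}{- \frac{1169}{2405}} = \left(-2368\right) \left(- \frac{2405}{1169}\right) = \frac{5695040}{1169}$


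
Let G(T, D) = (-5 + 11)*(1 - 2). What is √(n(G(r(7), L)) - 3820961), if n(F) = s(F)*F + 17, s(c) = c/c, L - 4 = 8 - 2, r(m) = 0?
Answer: 15*I*√16982 ≈ 1954.7*I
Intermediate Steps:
L = 10 (L = 4 + (8 - 2) = 4 + 6 = 10)
s(c) = 1
G(T, D) = -6 (G(T, D) = 6*(-1) = -6)
n(F) = 17 + F (n(F) = 1*F + 17 = F + 17 = 17 + F)
√(n(G(r(7), L)) - 3820961) = √((17 - 6) - 3820961) = √(11 - 3820961) = √(-3820950) = 15*I*√16982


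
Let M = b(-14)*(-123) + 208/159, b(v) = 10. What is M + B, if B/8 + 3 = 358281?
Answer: 455534254/159 ≈ 2.8650e+6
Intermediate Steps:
B = 2866224 (B = -24 + 8*358281 = -24 + 2866248 = 2866224)
M = -195362/159 (M = 10*(-123) + 208/159 = -1230 + 208*(1/159) = -1230 + 208/159 = -195362/159 ≈ -1228.7)
M + B = -195362/159 + 2866224 = 455534254/159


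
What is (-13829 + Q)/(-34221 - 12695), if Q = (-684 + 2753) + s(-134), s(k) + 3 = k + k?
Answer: 12031/46916 ≈ 0.25644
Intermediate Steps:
s(k) = -3 + 2*k (s(k) = -3 + (k + k) = -3 + 2*k)
Q = 1798 (Q = (-684 + 2753) + (-3 + 2*(-134)) = 2069 + (-3 - 268) = 2069 - 271 = 1798)
(-13829 + Q)/(-34221 - 12695) = (-13829 + 1798)/(-34221 - 12695) = -12031/(-46916) = -12031*(-1/46916) = 12031/46916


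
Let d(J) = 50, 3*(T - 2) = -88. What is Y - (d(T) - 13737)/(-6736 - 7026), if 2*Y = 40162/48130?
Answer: -95600147/165591265 ≈ -0.57733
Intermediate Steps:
T = -82/3 (T = 2 + (⅓)*(-88) = 2 - 88/3 = -82/3 ≈ -27.333)
Y = 20081/48130 (Y = (40162/48130)/2 = (40162*(1/48130))/2 = (½)*(20081/24065) = 20081/48130 ≈ 0.41722)
Y - (d(T) - 13737)/(-6736 - 7026) = 20081/48130 - (50 - 13737)/(-6736 - 7026) = 20081/48130 - (-13687)/(-13762) = 20081/48130 - (-13687)*(-1)/13762 = 20081/48130 - 1*13687/13762 = 20081/48130 - 13687/13762 = -95600147/165591265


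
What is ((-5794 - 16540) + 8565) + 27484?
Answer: 13715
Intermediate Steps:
((-5794 - 16540) + 8565) + 27484 = (-22334 + 8565) + 27484 = -13769 + 27484 = 13715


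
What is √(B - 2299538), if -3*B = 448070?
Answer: 2*I*√5510013/3 ≈ 1564.9*I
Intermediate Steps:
B = -448070/3 (B = -⅓*448070 = -448070/3 ≈ -1.4936e+5)
√(B - 2299538) = √(-448070/3 - 2299538) = √(-7346684/3) = 2*I*√5510013/3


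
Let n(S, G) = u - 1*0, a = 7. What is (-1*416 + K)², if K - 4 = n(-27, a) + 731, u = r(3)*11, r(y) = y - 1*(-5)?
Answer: 165649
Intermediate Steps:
r(y) = 5 + y (r(y) = y + 5 = 5 + y)
u = 88 (u = (5 + 3)*11 = 8*11 = 88)
n(S, G) = 88 (n(S, G) = 88 - 1*0 = 88 + 0 = 88)
K = 823 (K = 4 + (88 + 731) = 4 + 819 = 823)
(-1*416 + K)² = (-1*416 + 823)² = (-416 + 823)² = 407² = 165649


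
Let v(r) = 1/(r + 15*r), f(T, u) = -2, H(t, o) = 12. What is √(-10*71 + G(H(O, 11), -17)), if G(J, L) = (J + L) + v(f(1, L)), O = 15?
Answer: I*√45762/8 ≈ 26.74*I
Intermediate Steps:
v(r) = 1/(16*r)
G(J, L) = -1/32 + J + L (G(J, L) = (J + L) + (1/16)/(-2) = (J + L) + (1/16)*(-½) = (J + L) - 1/32 = -1/32 + J + L)
√(-10*71 + G(H(O, 11), -17)) = √(-10*71 + (-1/32 + 12 - 17)) = √(-710 - 161/32) = √(-22881/32) = I*√45762/8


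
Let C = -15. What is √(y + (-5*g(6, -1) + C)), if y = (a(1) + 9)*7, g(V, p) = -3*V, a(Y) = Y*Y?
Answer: √145 ≈ 12.042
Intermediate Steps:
a(Y) = Y²
y = 70 (y = (1² + 9)*7 = (1 + 9)*7 = 10*7 = 70)
√(y + (-5*g(6, -1) + C)) = √(70 + (-(-15)*6 - 15)) = √(70 + (-5*(-18) - 15)) = √(70 + (90 - 15)) = √(70 + 75) = √145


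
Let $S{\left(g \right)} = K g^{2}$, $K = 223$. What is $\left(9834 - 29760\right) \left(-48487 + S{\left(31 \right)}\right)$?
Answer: $-3304049616$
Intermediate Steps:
$S{\left(g \right)} = 223 g^{2}$
$\left(9834 - 29760\right) \left(-48487 + S{\left(31 \right)}\right) = \left(9834 - 29760\right) \left(-48487 + 223 \cdot 31^{2}\right) = - 19926 \left(-48487 + 223 \cdot 961\right) = - 19926 \left(-48487 + 214303\right) = \left(-19926\right) 165816 = -3304049616$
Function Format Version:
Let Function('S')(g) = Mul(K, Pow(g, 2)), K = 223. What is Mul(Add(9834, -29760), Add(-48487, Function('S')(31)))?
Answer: -3304049616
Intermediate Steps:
Function('S')(g) = Mul(223, Pow(g, 2))
Mul(Add(9834, -29760), Add(-48487, Function('S')(31))) = Mul(Add(9834, -29760), Add(-48487, Mul(223, Pow(31, 2)))) = Mul(-19926, Add(-48487, Mul(223, 961))) = Mul(-19926, Add(-48487, 214303)) = Mul(-19926, 165816) = -3304049616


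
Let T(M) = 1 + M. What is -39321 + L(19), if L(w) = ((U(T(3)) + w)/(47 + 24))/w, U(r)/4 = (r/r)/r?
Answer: -53044009/1349 ≈ -39321.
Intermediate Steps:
U(r) = 4/r (U(r) = 4*((r/r)/r) = 4*(1/r) = 4/r)
L(w) = (1/71 + w/71)/w (L(w) = ((4/(1 + 3) + w)/(47 + 24))/w = ((4/4 + w)/71)/w = ((4*(¼) + w)*(1/71))/w = ((1 + w)*(1/71))/w = (1/71 + w/71)/w)
-39321 + L(19) = -39321 + (1/71)*(1 + 19)/19 = -39321 + (1/71)*(1/19)*20 = -39321 + 20/1349 = -53044009/1349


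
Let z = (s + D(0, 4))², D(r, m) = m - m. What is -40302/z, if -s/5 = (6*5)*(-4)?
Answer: -2239/20000 ≈ -0.11195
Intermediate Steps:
D(r, m) = 0
s = 600 (s = -5*6*5*(-4) = -150*(-4) = -5*(-120) = 600)
z = 360000 (z = (600 + 0)² = 600² = 360000)
-40302/z = -40302/360000 = -40302*1/360000 = -2239/20000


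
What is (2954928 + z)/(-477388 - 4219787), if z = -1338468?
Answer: -107764/313145 ≈ -0.34413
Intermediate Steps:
(2954928 + z)/(-477388 - 4219787) = (2954928 - 1338468)/(-477388 - 4219787) = 1616460/(-4697175) = 1616460*(-1/4697175) = -107764/313145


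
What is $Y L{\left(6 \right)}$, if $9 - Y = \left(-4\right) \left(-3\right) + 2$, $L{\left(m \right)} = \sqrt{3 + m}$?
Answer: $-15$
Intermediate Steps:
$Y = -5$ ($Y = 9 - \left(\left(-4\right) \left(-3\right) + 2\right) = 9 - \left(12 + 2\right) = 9 - 14 = -5$)
$Y L{\left(6 \right)} = - 5 \sqrt{3 + 6} = - 5 \sqrt{9} = \left(-5\right) 3 = -15$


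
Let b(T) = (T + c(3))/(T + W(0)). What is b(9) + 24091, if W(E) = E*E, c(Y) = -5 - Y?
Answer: 216820/9 ≈ 24091.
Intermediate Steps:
W(E) = E²
b(T) = (-8 + T)/T (b(T) = (T + (-5 - 1*3))/(T + 0²) = (T + (-5 - 3))/(T + 0) = (T - 8)/T = (-8 + T)/T)
b(9) + 24091 = (-8 + 9)/9 + 24091 = (⅑)*1 + 24091 = ⅑ + 24091 = 216820/9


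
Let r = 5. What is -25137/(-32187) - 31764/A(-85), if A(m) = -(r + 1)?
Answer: 56807705/10729 ≈ 5294.8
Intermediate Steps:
A(m) = -6 (A(m) = -(5 + 1) = -1*6 = -6)
-25137/(-32187) - 31764/A(-85) = -25137/(-32187) - 31764/(-6) = -25137*(-1/32187) - 31764*(-⅙) = 8379/10729 + 5294 = 56807705/10729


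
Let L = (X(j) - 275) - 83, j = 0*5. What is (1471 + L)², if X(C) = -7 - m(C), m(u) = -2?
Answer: 1227664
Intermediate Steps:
j = 0
X(C) = -5 (X(C) = -7 - 1*(-2) = -7 + 2 = -5)
L = -363 (L = (-5 - 275) - 83 = -280 - 83 = -363)
(1471 + L)² = (1471 - 363)² = 1108² = 1227664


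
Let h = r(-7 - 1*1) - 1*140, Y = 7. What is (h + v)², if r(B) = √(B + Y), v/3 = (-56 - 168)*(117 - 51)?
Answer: (44492 - I)² ≈ 1.9795e+9 - 8.9e+4*I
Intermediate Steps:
v = -44352 (v = 3*((-56 - 168)*(117 - 51)) = 3*(-224*66) = 3*(-14784) = -44352)
r(B) = √(7 + B) (r(B) = √(B + 7) = √(7 + B))
h = -140 + I (h = √(7 + (-7 - 1*1)) - 1*140 = √(7 + (-7 - 1)) - 140 = √(7 - 8) - 140 = √(-1) - 140 = I - 140 = -140 + I ≈ -140.0 + 1.0*I)
(h + v)² = ((-140 + I) - 44352)² = (-44492 + I)²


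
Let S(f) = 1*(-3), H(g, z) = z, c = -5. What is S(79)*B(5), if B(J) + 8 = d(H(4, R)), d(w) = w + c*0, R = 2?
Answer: 18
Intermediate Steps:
d(w) = w (d(w) = w - 5*0 = w + 0 = w)
B(J) = -6 (B(J) = -8 + 2 = -6)
S(f) = -3
S(79)*B(5) = -3*(-6) = 18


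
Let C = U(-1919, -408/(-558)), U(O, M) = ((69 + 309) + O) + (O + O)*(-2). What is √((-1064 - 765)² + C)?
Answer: 4*√209461 ≈ 1830.7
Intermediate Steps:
U(O, M) = 378 - 3*O (U(O, M) = (378 + O) + (2*O)*(-2) = (378 + O) - 4*O = 378 - 3*O)
C = 6135 (C = 378 - 3*(-1919) = 378 + 5757 = 6135)
√((-1064 - 765)² + C) = √((-1064 - 765)² + 6135) = √((-1829)² + 6135) = √(3345241 + 6135) = √3351376 = 4*√209461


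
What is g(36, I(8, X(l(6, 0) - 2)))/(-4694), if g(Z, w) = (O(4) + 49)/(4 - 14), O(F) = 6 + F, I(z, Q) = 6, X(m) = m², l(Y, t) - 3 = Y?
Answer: 59/46940 ≈ 0.0012569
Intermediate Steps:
l(Y, t) = 3 + Y
g(Z, w) = -59/10 (g(Z, w) = ((6 + 4) + 49)/(4 - 14) = (10 + 49)/(-10) = 59*(-⅒) = -59/10)
g(36, I(8, X(l(6, 0) - 2)))/(-4694) = -59/10/(-4694) = -59/10*(-1/4694) = 59/46940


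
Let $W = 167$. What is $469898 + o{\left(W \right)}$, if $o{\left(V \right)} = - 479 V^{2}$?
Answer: $-12888933$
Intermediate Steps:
$469898 + o{\left(W \right)} = 469898 - 479 \cdot 167^{2} = 469898 - 13358831 = -12888933$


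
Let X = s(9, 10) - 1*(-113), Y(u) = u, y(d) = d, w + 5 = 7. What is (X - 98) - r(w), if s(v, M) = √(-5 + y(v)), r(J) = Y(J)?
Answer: 15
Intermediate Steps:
w = 2 (w = -5 + 7 = 2)
r(J) = J
s(v, M) = √(-5 + v)
X = 115 (X = √(-5 + 9) - 1*(-113) = √4 + 113 = 2 + 113 = 115)
(X - 98) - r(w) = (115 - 98) - 1*2 = 17 - 2 = 15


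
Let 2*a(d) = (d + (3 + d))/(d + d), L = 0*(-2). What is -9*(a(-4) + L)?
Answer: -45/16 ≈ -2.8125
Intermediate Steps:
L = 0
a(d) = (3 + 2*d)/(4*d) (a(d) = ((d + (3 + d))/(d + d))/2 = ((3 + 2*d)/((2*d)))/2 = ((3 + 2*d)*(1/(2*d)))/2 = ((3 + 2*d)/(2*d))/2 = (3 + 2*d)/(4*d))
-9*(a(-4) + L) = -9*((¼)*(3 + 2*(-4))/(-4) + 0) = -9*((¼)*(-¼)*(3 - 8) + 0) = -9*((¼)*(-¼)*(-5) + 0) = -9*(5/16 + 0) = -9*5/16 = -45/16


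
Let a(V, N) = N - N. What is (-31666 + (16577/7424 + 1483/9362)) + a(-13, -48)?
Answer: -1100365623671/34751744 ≈ -31664.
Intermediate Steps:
a(V, N) = 0
(-31666 + (16577/7424 + 1483/9362)) + a(-13, -48) = (-31666 + (16577/7424 + 1483/9362)) + 0 = (-31666 + 83101833/34751744) + 0 = -1100365623671/34751744 + 0 = -1100365623671/34751744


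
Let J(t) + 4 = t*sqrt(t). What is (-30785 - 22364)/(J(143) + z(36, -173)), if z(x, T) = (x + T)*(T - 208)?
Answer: -2774005757/2721185042 + 7600307*sqrt(143)/2721185042 ≈ -0.98601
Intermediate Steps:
z(x, T) = (-208 + T)*(T + x) (z(x, T) = (T + x)*(-208 + T) = (-208 + T)*(T + x))
J(t) = -4 + t**(3/2) (J(t) = -4 + t*sqrt(t) = -4 + t**(3/2))
(-30785 - 22364)/(J(143) + z(36, -173)) = (-30785 - 22364)/((-4 + 143**(3/2)) + ((-173)**2 - 208*(-173) - 208*36 - 173*36)) = -53149/((-4 + 143*sqrt(143)) + (29929 + 35984 - 7488 - 6228)) = -53149/((-4 + 143*sqrt(143)) + 52197) = -53149/(52193 + 143*sqrt(143))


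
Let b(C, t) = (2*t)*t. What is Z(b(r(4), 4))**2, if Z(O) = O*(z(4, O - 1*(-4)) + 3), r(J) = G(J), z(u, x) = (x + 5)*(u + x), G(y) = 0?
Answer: 2764235776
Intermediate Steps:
z(u, x) = (5 + x)*(u + x)
r(J) = 0
b(C, t) = 2*t**2
Z(O) = O*(59 + (4 + O)**2 + 9*O) (Z(O) = O*(((O - 1*(-4))**2 + 5*4 + 5*(O - 1*(-4)) + 4*(O - 1*(-4))) + 3) = O*(((O + 4)**2 + 20 + 5*(O + 4) + 4*(O + 4)) + 3) = O*(((4 + O)**2 + 20 + 5*(4 + O) + 4*(4 + O)) + 3) = O*(((4 + O)**2 + 20 + (20 + 5*O) + (16 + 4*O)) + 3) = O*((56 + (4 + O)**2 + 9*O) + 3) = O*(59 + (4 + O)**2 + 9*O))
Z(b(r(4), 4))**2 = ((2*4**2)*(75 + (2*4**2)**2 + 17*(2*4**2)))**2 = ((2*16)*(75 + (2*16)**2 + 17*(2*16)))**2 = (32*(75 + 32**2 + 17*32))**2 = (32*(75 + 1024 + 544))**2 = (32*1643)**2 = 52576**2 = 2764235776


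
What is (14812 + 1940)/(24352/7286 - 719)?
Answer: -20342512/869047 ≈ -23.408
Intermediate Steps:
(14812 + 1940)/(24352/7286 - 719) = 16752/(24352*(1/7286) - 719) = 16752/(12176/3643 - 719) = 16752/(-2607141/3643) = 16752*(-3643/2607141) = -20342512/869047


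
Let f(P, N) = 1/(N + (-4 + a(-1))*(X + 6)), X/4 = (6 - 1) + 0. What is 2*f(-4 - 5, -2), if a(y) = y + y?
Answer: -1/79 ≈ -0.012658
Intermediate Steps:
a(y) = 2*y
X = 20 (X = 4*((6 - 1) + 0) = 4*(5 + 0) = 4*5 = 20)
f(P, N) = 1/(-156 + N) (f(P, N) = 1/(N + (-4 + 2*(-1))*(20 + 6)) = 1/(N + (-4 - 2)*26) = 1/(N - 6*26) = 1/(N - 156) = 1/(-156 + N))
2*f(-4 - 5, -2) = 2/(-156 - 2) = 2/(-158) = 2*(-1/158) = -1/79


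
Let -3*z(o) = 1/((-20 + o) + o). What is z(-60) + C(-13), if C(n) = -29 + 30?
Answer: 421/420 ≈ 1.0024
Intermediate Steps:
z(o) = -1/(3*(-20 + 2*o)) (z(o) = -1/(3*((-20 + o) + o)) = -1/(3*(-20 + 2*o)))
C(n) = 1
z(-60) + C(-13) = -1/(-60 + 6*(-60)) + 1 = -1/(-60 - 360) + 1 = -1/(-420) + 1 = -1*(-1/420) + 1 = 1/420 + 1 = 421/420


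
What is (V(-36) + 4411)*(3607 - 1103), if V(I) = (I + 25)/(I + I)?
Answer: 99409739/9 ≈ 1.1046e+7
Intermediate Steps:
V(I) = (25 + I)/(2*I) (V(I) = (25 + I)/((2*I)) = (25 + I)*(1/(2*I)) = (25 + I)/(2*I))
(V(-36) + 4411)*(3607 - 1103) = ((½)*(25 - 36)/(-36) + 4411)*(3607 - 1103) = ((½)*(-1/36)*(-11) + 4411)*2504 = (11/72 + 4411)*2504 = (317603/72)*2504 = 99409739/9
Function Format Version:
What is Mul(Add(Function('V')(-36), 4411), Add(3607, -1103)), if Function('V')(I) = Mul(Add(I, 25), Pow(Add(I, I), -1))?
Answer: Rational(99409739, 9) ≈ 1.1046e+7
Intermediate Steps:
Function('V')(I) = Mul(Rational(1, 2), Pow(I, -1), Add(25, I)) (Function('V')(I) = Mul(Add(25, I), Pow(Mul(2, I), -1)) = Mul(Add(25, I), Mul(Rational(1, 2), Pow(I, -1))) = Mul(Rational(1, 2), Pow(I, -1), Add(25, I)))
Mul(Add(Function('V')(-36), 4411), Add(3607, -1103)) = Mul(Add(Mul(Rational(1, 2), Pow(-36, -1), Add(25, -36)), 4411), Add(3607, -1103)) = Mul(Add(Mul(Rational(1, 2), Rational(-1, 36), -11), 4411), 2504) = Mul(Add(Rational(11, 72), 4411), 2504) = Mul(Rational(317603, 72), 2504) = Rational(99409739, 9)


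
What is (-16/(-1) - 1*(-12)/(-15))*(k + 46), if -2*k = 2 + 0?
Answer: 684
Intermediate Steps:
k = -1 (k = -(2 + 0)/2 = -½*2 = -1)
(-16/(-1) - 1*(-12)/(-15))*(k + 46) = (-16/(-1) - 1*(-12)/(-15))*(-1 + 46) = (-16*(-1) + 12*(-1/15))*45 = (16 - ⅘)*45 = (76/5)*45 = 684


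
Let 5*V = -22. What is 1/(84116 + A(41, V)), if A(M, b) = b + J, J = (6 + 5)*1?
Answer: 5/420613 ≈ 1.1887e-5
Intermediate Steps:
V = -22/5 (V = (⅕)*(-22) = -22/5 ≈ -4.4000)
J = 11 (J = 11*1 = 11)
A(M, b) = 11 + b (A(M, b) = b + 11 = 11 + b)
1/(84116 + A(41, V)) = 1/(84116 + (11 - 22/5)) = 1/(84116 + 33/5) = 1/(420613/5) = 5/420613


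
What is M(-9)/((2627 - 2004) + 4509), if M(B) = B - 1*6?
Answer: -15/5132 ≈ -0.0029228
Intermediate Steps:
M(B) = -6 + B (M(B) = B - 6 = -6 + B)
M(-9)/((2627 - 2004) + 4509) = (-6 - 9)/((2627 - 2004) + 4509) = -15/(623 + 4509) = -15/5132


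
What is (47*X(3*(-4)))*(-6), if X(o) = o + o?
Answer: 6768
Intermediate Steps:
X(o) = 2*o
(47*X(3*(-4)))*(-6) = (47*(2*(3*(-4))))*(-6) = (47*(2*(-12)))*(-6) = (47*(-24))*(-6) = -1128*(-6) = 6768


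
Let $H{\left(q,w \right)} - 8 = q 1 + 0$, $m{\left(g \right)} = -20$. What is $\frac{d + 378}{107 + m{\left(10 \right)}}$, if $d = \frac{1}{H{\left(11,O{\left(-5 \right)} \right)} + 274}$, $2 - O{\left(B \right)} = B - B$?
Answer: $\frac{110755}{25491} \approx 4.3449$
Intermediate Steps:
$O{\left(B \right)} = 2$ ($O{\left(B \right)} = 2 - \left(B - B\right) = 2 - 0 = 2 + 0 = 2$)
$H{\left(q,w \right)} = 8 + q$ ($H{\left(q,w \right)} = 8 + \left(q 1 + 0\right) = 8 + \left(q + 0\right) = 8 + q$)
$d = \frac{1}{293}$ ($d = \frac{1}{\left(8 + 11\right) + 274} = \frac{1}{19 + 274} = \frac{1}{293} \approx 0.003413$)
$\frac{d + 378}{107 + m{\left(10 \right)}} = \frac{\frac{1}{293} + 378}{107 - 20} = \frac{110755}{293 \cdot 87} = \frac{110755}{293} \cdot \frac{1}{87} = \frac{110755}{25491}$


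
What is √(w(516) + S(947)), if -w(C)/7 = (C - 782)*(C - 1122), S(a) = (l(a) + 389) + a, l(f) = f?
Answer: 3*I*√125121 ≈ 1061.2*I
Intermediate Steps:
S(a) = 389 + 2*a (S(a) = (a + 389) + a = (389 + a) + a = 389 + 2*a)
w(C) = -7*(-1122 + C)*(-782 + C) (w(C) = -7*(C - 782)*(C - 1122) = -7*(-782 + C)*(-1122 + C) = -7*(-1122 + C)*(-782 + C))
√(w(516) + S(947)) = √((-6141828 - 7*516² + 13328*516) + (389 + 2*947)) = √((-6141828 - 7*266256 + 6877248) + (389 + 1894)) = √((-6141828 - 1863792 + 6877248) + 2283) = √(-1128372 + 2283) = √(-1126089) = 3*I*√125121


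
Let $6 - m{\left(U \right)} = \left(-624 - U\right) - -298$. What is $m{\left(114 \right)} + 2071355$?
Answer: $2071801$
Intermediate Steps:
$m{\left(U \right)} = 332 + U$ ($m{\left(U \right)} = 6 - \left(\left(-624 - U\right) - -298\right) = 6 - \left(\left(-624 - U\right) + 298\right) = 6 - \left(-326 - U\right) = 6 + \left(326 + U\right) = 332 + U$)
$m{\left(114 \right)} + 2071355 = \left(332 + 114\right) + 2071355 = 446 + 2071355 = 2071801$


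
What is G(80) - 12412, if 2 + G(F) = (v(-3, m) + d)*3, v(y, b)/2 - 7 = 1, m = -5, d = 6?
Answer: -12348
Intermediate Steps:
v(y, b) = 16 (v(y, b) = 14 + 2*1 = 14 + 2 = 16)
G(F) = 64 (G(F) = -2 + (16 + 6)*3 = -2 + 22*3 = -2 + 66 = 64)
G(80) - 12412 = 64 - 12412 = -12348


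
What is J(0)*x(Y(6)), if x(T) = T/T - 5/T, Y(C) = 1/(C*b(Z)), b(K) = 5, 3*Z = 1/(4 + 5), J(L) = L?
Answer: 0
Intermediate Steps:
Z = 1/27 (Z = 1/(3*(4 + 5)) = (⅓)/9 = (⅓)*(⅑) = 1/27 ≈ 0.037037)
Y(C) = 1/(5*C) (Y(C) = 1/(C*5) = 1/(5*C))
x(T) = 1 - 5/T
J(0)*x(Y(6)) = 0*((-5 + (⅕)/6)/(((⅕)/6))) = 0*((-5 + (⅕)*(⅙))/(((⅕)*(⅙)))) = 0*((-5 + 1/30)/(1/30)) = 0*(30*(-149/30)) = 0*(-149) = 0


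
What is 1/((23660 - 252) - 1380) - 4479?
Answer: -98663411/22028 ≈ -4479.0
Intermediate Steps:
1/((23660 - 252) - 1380) - 4479 = 1/(23408 - 1380) - 4479 = 1/22028 - 4479 = -98663411/22028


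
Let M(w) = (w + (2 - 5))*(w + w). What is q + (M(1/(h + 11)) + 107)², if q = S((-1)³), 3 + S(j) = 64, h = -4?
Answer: 27217670/2401 ≈ 11336.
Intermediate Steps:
S(j) = 61 (S(j) = -3 + 64 = 61)
M(w) = 2*w*(-3 + w) (M(w) = (w - 3)*(2*w) = (-3 + w)*(2*w) = 2*w*(-3 + w))
q = 61
q + (M(1/(h + 11)) + 107)² = 61 + (2*(-3 + 1/(-4 + 11))/(-4 + 11) + 107)² = 61 + (2*(-3 + 1/7)/7 + 107)² = 61 + (2*(⅐)*(-3 + ⅐) + 107)² = 61 + (2*(⅐)*(-20/7) + 107)² = 61 + (-40/49 + 107)² = 61 + (5203/49)² = 61 + 27071209/2401 = 27217670/2401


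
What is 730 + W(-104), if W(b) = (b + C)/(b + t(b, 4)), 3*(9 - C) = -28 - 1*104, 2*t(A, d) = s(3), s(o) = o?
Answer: 149752/205 ≈ 730.50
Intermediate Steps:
t(A, d) = 3/2 (t(A, d) = (1/2)*3 = 3/2)
C = 53 (C = 9 - (-28 - 1*104)/3 = 9 - (-28 - 104)/3 = 9 - 1/3*(-132) = 9 + 44 = 53)
W(b) = (53 + b)/(3/2 + b) (W(b) = (b + 53)/(b + 3/2) = (53 + b)/(3/2 + b))
730 + W(-104) = 730 + 2*(53 - 104)/(3 + 2*(-104)) = 730 + 2*(-51)/(3 - 208) = 730 + 2*(-51)/(-205) = 730 + 2*(-1/205)*(-51) = 730 + 102/205 = 149752/205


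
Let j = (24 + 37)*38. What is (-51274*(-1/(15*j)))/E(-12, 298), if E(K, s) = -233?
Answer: -25637/4050705 ≈ -0.0063290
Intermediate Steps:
j = 2318 (j = 61*38 = 2318)
(-51274*(-1/(15*j)))/E(-12, 298) = -51274/(2318*(-15))/(-233) = -51274/(-34770)*(-1/233) = -51274*(-1/34770)*(-1/233) = (25637/17385)*(-1/233) = -25637/4050705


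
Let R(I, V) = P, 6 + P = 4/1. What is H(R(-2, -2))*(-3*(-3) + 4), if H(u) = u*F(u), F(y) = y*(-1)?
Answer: -52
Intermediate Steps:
F(y) = -y
P = -2 (P = -6 + 4/1 = -6 + 4*1 = -6 + 4 = -2)
R(I, V) = -2
H(u) = -u**2 (H(u) = u*(-u) = -u**2)
H(R(-2, -2))*(-3*(-3) + 4) = (-1*(-2)**2)*(-3*(-3) + 4) = (-1*4)*(9 + 4) = -4*13 = -52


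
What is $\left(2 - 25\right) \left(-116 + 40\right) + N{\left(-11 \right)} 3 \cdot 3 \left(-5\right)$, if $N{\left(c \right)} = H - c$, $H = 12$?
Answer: $713$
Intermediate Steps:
$N{\left(c \right)} = 12 - c$
$\left(2 - 25\right) \left(-116 + 40\right) + N{\left(-11 \right)} 3 \cdot 3 \left(-5\right) = \left(2 - 25\right) \left(-116 + 40\right) + \left(12 - -11\right) 3 \cdot 3 \left(-5\right) = \left(-23\right) \left(-76\right) + \left(12 + 11\right) 9 \left(-5\right) = 1748 + 23 \left(-45\right) = 1748 - 1035 = 713$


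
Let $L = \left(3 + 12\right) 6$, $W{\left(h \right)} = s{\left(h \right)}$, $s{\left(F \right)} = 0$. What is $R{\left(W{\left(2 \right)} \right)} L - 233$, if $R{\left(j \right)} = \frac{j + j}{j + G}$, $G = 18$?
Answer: $-233$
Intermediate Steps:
$W{\left(h \right)} = 0$
$L = 90$ ($L = 15 \cdot 6 = 90$)
$R{\left(j \right)} = \frac{2 j}{18 + j}$ ($R{\left(j \right)} = \frac{j + j}{j + 18} = \frac{2 j}{18 + j}$)
$R{\left(W{\left(2 \right)} \right)} L - 233 = 2 \cdot 0 \frac{1}{18 + 0} \cdot 90 - 233 = 2 \cdot 0 \cdot \frac{1}{18} \cdot 90 - 233 = 0 \cdot 90 - 233 = 0 - 233 = -233$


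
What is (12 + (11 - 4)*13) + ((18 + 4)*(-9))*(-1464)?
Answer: 289975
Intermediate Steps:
(12 + (11 - 4)*13) + ((18 + 4)*(-9))*(-1464) = (12 + 7*13) + (22*(-9))*(-1464) = (12 + 91) - 198*(-1464) = 103 + 289872 = 289975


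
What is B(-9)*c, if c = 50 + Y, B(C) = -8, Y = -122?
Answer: 576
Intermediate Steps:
c = -72 (c = 50 - 122 = -72)
B(-9)*c = -8*(-72) = 576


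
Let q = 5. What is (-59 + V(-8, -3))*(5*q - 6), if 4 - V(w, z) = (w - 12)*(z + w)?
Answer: -5225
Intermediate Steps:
V(w, z) = 4 - (-12 + w)*(w + z) (V(w, z) = 4 - (w - 12)*(z + w) = 4 - (-12 + w)*(w + z))
(-59 + V(-8, -3))*(5*q - 6) = (-59 + (4 - 1*(-8)² + 12*(-8) + 12*(-3) - 1*(-8)*(-3)))*(5*5 - 6) = (-59 + (4 - 1*64 - 96 - 36 - 24))*(25 - 6) = (-59 + (4 - 64 - 96 - 36 - 24))*19 = (-59 - 216)*19 = -275*19 = -5225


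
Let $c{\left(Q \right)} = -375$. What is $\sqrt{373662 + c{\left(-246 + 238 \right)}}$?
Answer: $\sqrt{373287} \approx 610.97$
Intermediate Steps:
$\sqrt{373662 + c{\left(-246 + 238 \right)}} = \sqrt{373662 - 375} = \sqrt{373287}$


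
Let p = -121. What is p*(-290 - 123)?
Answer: 49973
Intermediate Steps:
p*(-290 - 123) = -121*(-290 - 123) = -121*(-413) = 49973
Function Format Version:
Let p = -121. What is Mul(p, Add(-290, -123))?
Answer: 49973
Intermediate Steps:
Mul(p, Add(-290, -123)) = Mul(-121, Add(-290, -123)) = Mul(-121, -413) = 49973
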